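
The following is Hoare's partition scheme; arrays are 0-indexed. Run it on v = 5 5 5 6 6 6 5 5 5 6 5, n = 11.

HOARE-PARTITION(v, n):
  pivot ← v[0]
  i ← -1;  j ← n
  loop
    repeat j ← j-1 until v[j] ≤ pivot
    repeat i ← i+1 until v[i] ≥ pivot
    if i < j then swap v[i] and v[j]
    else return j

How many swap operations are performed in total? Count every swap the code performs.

pivot = v[0] = 5; i = -1, j = 11
j→10 (v[10]=5≤5), i→0 (v[0]=5≥5); i<j, swap → 5 5 5 6 6 6 5 5 5 6 5
j→8 (v[8]=5≤5), i→1 (v[1]=5≥5); i<j, swap → 5 5 5 6 6 6 5 5 5 6 5
j→7 (v[7]=5≤5), i→2 (v[2]=5≥5); i<j, swap → 5 5 5 6 6 6 5 5 5 6 5
j→6 (v[6]=5≤5), i→3 (v[3]=6≥5); i<j, swap → 5 5 5 5 6 6 6 5 5 6 5
j→3, i→4; i≥j, return j=3. v = 5 5 5 5 6 6 6 5 5 6 5

4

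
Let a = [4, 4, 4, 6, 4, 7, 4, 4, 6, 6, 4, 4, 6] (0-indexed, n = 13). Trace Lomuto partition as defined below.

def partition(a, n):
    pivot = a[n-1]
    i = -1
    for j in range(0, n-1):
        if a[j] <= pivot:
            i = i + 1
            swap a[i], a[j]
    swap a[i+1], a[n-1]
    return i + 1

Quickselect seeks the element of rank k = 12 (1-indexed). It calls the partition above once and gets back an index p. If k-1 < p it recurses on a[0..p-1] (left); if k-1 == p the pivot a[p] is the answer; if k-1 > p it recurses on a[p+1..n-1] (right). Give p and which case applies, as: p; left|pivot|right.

11; pivot

pivot=6, i=-1
j=0: 4≤6, i=0, swap(0,0) ⇒ [4, 4, 4, 6, 4, 7, 4, 4, 6, 6, 4, 4, 6]
j=1: 4≤6, i=1, swap(1,1) ⇒ [4, 4, 4, 6, 4, 7, 4, 4, 6, 6, 4, 4, 6]
j=2: 4≤6, i=2, swap(2,2) ⇒ [4, 4, 4, 6, 4, 7, 4, 4, 6, 6, 4, 4, 6]
j=3: 6≤6, i=3, swap(3,3) ⇒ [4, 4, 4, 6, 4, 7, 4, 4, 6, 6, 4, 4, 6]
j=4: 4≤6, i=4, swap(4,4) ⇒ [4, 4, 4, 6, 4, 7, 4, 4, 6, 6, 4, 4, 6]
j=5: 7>6, skip
j=6: 4≤6, i=5, swap(5,6) ⇒ [4, 4, 4, 6, 4, 4, 7, 4, 6, 6, 4, 4, 6]
j=7: 4≤6, i=6, swap(6,7) ⇒ [4, 4, 4, 6, 4, 4, 4, 7, 6, 6, 4, 4, 6]
j=8: 6≤6, i=7, swap(7,8) ⇒ [4, 4, 4, 6, 4, 4, 4, 6, 7, 6, 4, 4, 6]
j=9: 6≤6, i=8, swap(8,9) ⇒ [4, 4, 4, 6, 4, 4, 4, 6, 6, 7, 4, 4, 6]
j=10: 4≤6, i=9, swap(9,10) ⇒ [4, 4, 4, 6, 4, 4, 4, 6, 6, 4, 7, 4, 6]
j=11: 4≤6, i=10, swap(10,11) ⇒ [4, 4, 4, 6, 4, 4, 4, 6, 6, 4, 4, 7, 6]
swap(11,12) ⇒ [4, 4, 4, 6, 4, 4, 4, 6, 6, 4, 4, 6, 7]; return 11
p = 11; k-1 = 11 == 11 ⇒ pivot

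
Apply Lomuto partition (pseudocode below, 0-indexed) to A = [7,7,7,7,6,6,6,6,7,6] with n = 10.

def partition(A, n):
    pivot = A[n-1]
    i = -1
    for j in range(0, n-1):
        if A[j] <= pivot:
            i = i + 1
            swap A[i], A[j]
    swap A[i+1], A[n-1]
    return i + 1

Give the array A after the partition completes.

pivot=6, i=-1
j=0: 7>6, skip
j=1: 7>6, skip
j=2: 7>6, skip
j=3: 7>6, skip
j=4: 6≤6, i=0, swap(0,4) ⇒ [6,7,7,7,7,6,6,6,7,6]
j=5: 6≤6, i=1, swap(1,5) ⇒ [6,6,7,7,7,7,6,6,7,6]
j=6: 6≤6, i=2, swap(2,6) ⇒ [6,6,6,7,7,7,7,6,7,6]
j=7: 6≤6, i=3, swap(3,7) ⇒ [6,6,6,6,7,7,7,7,7,6]
j=8: 7>6, skip
swap(4,9) ⇒ [6,6,6,6,6,7,7,7,7,7]; return 4

[6,6,6,6,6,7,7,7,7,7]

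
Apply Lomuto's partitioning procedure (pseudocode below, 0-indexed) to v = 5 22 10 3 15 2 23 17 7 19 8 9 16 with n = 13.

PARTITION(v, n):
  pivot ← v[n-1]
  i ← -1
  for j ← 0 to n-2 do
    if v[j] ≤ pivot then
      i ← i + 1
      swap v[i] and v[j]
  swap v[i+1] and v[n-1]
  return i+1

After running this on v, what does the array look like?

pivot = v[12] = 16; i = -1
j=0: v[0]=5 ≤ 16 → i=0, swap v[0],v[0] (no change) → 5 22 10 3 15 2 23 17 7 19 8 9 16
j=1: v[1]=22 > 16 → no swap
j=2: v[2]=10 ≤ 16 → i=1, swap v[1],v[2] → 5 10 22 3 15 2 23 17 7 19 8 9 16
j=3: v[3]=3 ≤ 16 → i=2, swap v[2],v[3] → 5 10 3 22 15 2 23 17 7 19 8 9 16
j=4: v[4]=15 ≤ 16 → i=3, swap v[3],v[4] → 5 10 3 15 22 2 23 17 7 19 8 9 16
j=5: v[5]=2 ≤ 16 → i=4, swap v[4],v[5] → 5 10 3 15 2 22 23 17 7 19 8 9 16
j=6: v[6]=23 > 16 → no swap
j=7: v[7]=17 > 16 → no swap
j=8: v[8]=7 ≤ 16 → i=5, swap v[5],v[8] → 5 10 3 15 2 7 23 17 22 19 8 9 16
j=9: v[9]=19 > 16 → no swap
j=10: v[10]=8 ≤ 16 → i=6, swap v[6],v[10] → 5 10 3 15 2 7 8 17 22 19 23 9 16
j=11: v[11]=9 ≤ 16 → i=7, swap v[7],v[11] → 5 10 3 15 2 7 8 9 22 19 23 17 16
final swap v[8],v[12] → 5 10 3 15 2 7 8 9 16 19 23 17 22; return 8

5 10 3 15 2 7 8 9 16 19 23 17 22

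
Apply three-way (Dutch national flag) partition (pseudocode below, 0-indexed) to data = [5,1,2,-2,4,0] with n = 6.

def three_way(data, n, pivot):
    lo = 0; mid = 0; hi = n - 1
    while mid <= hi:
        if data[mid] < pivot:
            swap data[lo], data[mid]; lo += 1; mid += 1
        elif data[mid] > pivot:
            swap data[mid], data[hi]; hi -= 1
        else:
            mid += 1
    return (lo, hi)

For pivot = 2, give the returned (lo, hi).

(3, 3)

pivot = 2; lo=0, mid=0, hi=5
data[mid]=5>2: swap data[0],data[5]; hi=4 → [0,1,2,-2,4,5]
data[mid]=0<2: swap data[0],data[0]; lo=1,mid=1 → [0,1,2,-2,4,5]
data[mid]=1<2: swap data[1],data[1]; lo=2,mid=2 → [0,1,2,-2,4,5]
data[mid]=2=2: mid=3
data[mid]=-2<2: swap data[2],data[3]; lo=3,mid=4 → [0,1,-2,2,4,5]
data[mid]=4>2: swap data[4],data[4]; hi=3 → [0,1,-2,2,4,5]
end: lo=3, hi=3; data = [0,1,-2,2,4,5]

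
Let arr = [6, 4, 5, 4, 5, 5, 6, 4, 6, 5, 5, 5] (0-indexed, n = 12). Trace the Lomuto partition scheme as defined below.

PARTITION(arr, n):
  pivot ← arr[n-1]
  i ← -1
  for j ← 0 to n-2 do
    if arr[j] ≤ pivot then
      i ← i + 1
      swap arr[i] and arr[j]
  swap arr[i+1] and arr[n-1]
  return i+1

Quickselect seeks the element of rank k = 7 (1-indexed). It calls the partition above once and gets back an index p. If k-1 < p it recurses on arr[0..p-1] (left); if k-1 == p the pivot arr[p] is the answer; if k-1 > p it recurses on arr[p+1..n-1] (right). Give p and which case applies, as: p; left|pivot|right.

8; left

pivot=5, i=-1
j=0: 6>5, skip
j=1: 4≤5, i=0, swap(0,1) ⇒ [4, 6, 5, 4, 5, 5, 6, 4, 6, 5, 5, 5]
j=2: 5≤5, i=1, swap(1,2) ⇒ [4, 5, 6, 4, 5, 5, 6, 4, 6, 5, 5, 5]
j=3: 4≤5, i=2, swap(2,3) ⇒ [4, 5, 4, 6, 5, 5, 6, 4, 6, 5, 5, 5]
j=4: 5≤5, i=3, swap(3,4) ⇒ [4, 5, 4, 5, 6, 5, 6, 4, 6, 5, 5, 5]
j=5: 5≤5, i=4, swap(4,5) ⇒ [4, 5, 4, 5, 5, 6, 6, 4, 6, 5, 5, 5]
j=6: 6>5, skip
j=7: 4≤5, i=5, swap(5,7) ⇒ [4, 5, 4, 5, 5, 4, 6, 6, 6, 5, 5, 5]
j=8: 6>5, skip
j=9: 5≤5, i=6, swap(6,9) ⇒ [4, 5, 4, 5, 5, 4, 5, 6, 6, 6, 5, 5]
j=10: 5≤5, i=7, swap(7,10) ⇒ [4, 5, 4, 5, 5, 4, 5, 5, 6, 6, 6, 5]
swap(8,11) ⇒ [4, 5, 4, 5, 5, 4, 5, 5, 5, 6, 6, 6]; return 8
p = 8; k-1 = 6 < 8 ⇒ left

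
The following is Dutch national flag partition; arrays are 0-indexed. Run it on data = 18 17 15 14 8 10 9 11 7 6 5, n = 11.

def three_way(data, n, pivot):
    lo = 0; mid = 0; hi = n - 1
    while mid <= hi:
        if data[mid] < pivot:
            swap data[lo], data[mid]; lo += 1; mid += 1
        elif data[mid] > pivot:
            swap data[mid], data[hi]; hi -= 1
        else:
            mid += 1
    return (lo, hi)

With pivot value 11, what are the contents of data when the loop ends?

5 6 7 8 10 9 11 14 15 17 18

lo=0 mid=0 hi=10
18>11: swap(0,10), hi=9 ⇒ 5 17 15 14 8 10 9 11 7 6 18
5<11: swap(0,0), lo=1 mid=1 ⇒ 5 17 15 14 8 10 9 11 7 6 18
17>11: swap(1,9), hi=8 ⇒ 5 6 15 14 8 10 9 11 7 17 18
6<11: swap(1,1), lo=2 mid=2 ⇒ 5 6 15 14 8 10 9 11 7 17 18
15>11: swap(2,8), hi=7 ⇒ 5 6 7 14 8 10 9 11 15 17 18
7<11: swap(2,2), lo=3 mid=3 ⇒ 5 6 7 14 8 10 9 11 15 17 18
14>11: swap(3,7), hi=6 ⇒ 5 6 7 11 8 10 9 14 15 17 18
11=11: mid=4
8<11: swap(3,4), lo=4 mid=5 ⇒ 5 6 7 8 11 10 9 14 15 17 18
10<11: swap(4,5), lo=5 mid=6 ⇒ 5 6 7 8 10 11 9 14 15 17 18
9<11: swap(5,6), lo=6 mid=7 ⇒ 5 6 7 8 10 9 11 14 15 17 18
done. lo=6 hi=6; data=5 6 7 8 10 9 11 14 15 17 18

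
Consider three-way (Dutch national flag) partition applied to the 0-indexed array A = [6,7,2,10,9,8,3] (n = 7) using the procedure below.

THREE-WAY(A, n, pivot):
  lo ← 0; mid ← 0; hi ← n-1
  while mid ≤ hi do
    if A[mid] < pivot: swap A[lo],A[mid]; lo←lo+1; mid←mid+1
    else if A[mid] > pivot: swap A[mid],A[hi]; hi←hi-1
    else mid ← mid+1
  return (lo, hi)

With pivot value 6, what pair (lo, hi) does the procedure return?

(2, 2)

pivot = 6; lo=0, mid=0, hi=6
A[mid]=6=6: mid=1
A[mid]=7>6: swap A[1],A[6]; hi=5 → [6,3,2,10,9,8,7]
A[mid]=3<6: swap A[0],A[1]; lo=1,mid=2 → [3,6,2,10,9,8,7]
A[mid]=2<6: swap A[1],A[2]; lo=2,mid=3 → [3,2,6,10,9,8,7]
A[mid]=10>6: swap A[3],A[5]; hi=4 → [3,2,6,8,9,10,7]
A[mid]=8>6: swap A[3],A[4]; hi=3 → [3,2,6,9,8,10,7]
A[mid]=9>6: swap A[3],A[3]; hi=2 → [3,2,6,9,8,10,7]
end: lo=2, hi=2; A = [3,2,6,9,8,10,7]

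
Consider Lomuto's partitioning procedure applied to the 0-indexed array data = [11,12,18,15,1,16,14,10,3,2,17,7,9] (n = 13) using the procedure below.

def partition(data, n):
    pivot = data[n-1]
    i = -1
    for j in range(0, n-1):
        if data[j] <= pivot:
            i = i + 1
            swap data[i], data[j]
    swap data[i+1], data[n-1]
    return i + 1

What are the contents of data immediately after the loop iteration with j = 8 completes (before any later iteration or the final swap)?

[1,3,18,15,11,16,14,10,12,2,17,7,9]

pivot = data[12] = 9; i = -1
j=0: data[0]=11 > 9 → no swap
j=1: data[1]=12 > 9 → no swap
j=2: data[2]=18 > 9 → no swap
j=3: data[3]=15 > 9 → no swap
j=4: data[4]=1 ≤ 9 → i=0, swap data[0],data[4] → [1,12,18,15,11,16,14,10,3,2,17,7,9]
j=5: data[5]=16 > 9 → no swap
j=6: data[6]=14 > 9 → no swap
j=7: data[7]=10 > 9 → no swap
j=8: data[8]=3 ≤ 9 → i=1, swap data[1],data[8] → [1,3,18,15,11,16,14,10,12,2,17,7,9]
(after j=8) data = [1,3,18,15,11,16,14,10,12,2,17,7,9]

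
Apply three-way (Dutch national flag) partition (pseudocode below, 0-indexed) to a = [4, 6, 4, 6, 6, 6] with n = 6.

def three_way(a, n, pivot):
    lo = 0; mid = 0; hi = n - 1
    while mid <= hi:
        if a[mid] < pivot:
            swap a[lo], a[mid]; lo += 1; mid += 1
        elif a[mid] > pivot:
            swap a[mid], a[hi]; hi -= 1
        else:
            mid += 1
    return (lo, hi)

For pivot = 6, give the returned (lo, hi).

pivot = 6; lo=0, mid=0, hi=5
a[mid]=4<6: swap a[0],a[0]; lo=1,mid=1 → [4, 6, 4, 6, 6, 6]
a[mid]=6=6: mid=2
a[mid]=4<6: swap a[1],a[2]; lo=2,mid=3 → [4, 4, 6, 6, 6, 6]
a[mid]=6=6: mid=4
a[mid]=6=6: mid=5
a[mid]=6=6: mid=6
end: lo=2, hi=5; a = [4, 4, 6, 6, 6, 6]

(2, 5)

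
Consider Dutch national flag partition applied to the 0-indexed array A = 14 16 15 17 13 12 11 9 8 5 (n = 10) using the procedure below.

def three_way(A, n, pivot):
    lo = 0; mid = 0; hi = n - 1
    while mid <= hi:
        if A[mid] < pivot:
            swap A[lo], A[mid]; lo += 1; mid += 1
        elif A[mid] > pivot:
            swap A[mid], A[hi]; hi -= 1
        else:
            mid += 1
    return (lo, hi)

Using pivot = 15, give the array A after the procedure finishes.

14 5 8 13 12 11 9 15 17 16

lo=0 mid=0 hi=9
14<15: swap(0,0), lo=1 mid=1 ⇒ 14 16 15 17 13 12 11 9 8 5
16>15: swap(1,9), hi=8 ⇒ 14 5 15 17 13 12 11 9 8 16
5<15: swap(1,1), lo=2 mid=2 ⇒ 14 5 15 17 13 12 11 9 8 16
15=15: mid=3
17>15: swap(3,8), hi=7 ⇒ 14 5 15 8 13 12 11 9 17 16
8<15: swap(2,3), lo=3 mid=4 ⇒ 14 5 8 15 13 12 11 9 17 16
13<15: swap(3,4), lo=4 mid=5 ⇒ 14 5 8 13 15 12 11 9 17 16
12<15: swap(4,5), lo=5 mid=6 ⇒ 14 5 8 13 12 15 11 9 17 16
11<15: swap(5,6), lo=6 mid=7 ⇒ 14 5 8 13 12 11 15 9 17 16
9<15: swap(6,7), lo=7 mid=8 ⇒ 14 5 8 13 12 11 9 15 17 16
done. lo=7 hi=7; A=14 5 8 13 12 11 9 15 17 16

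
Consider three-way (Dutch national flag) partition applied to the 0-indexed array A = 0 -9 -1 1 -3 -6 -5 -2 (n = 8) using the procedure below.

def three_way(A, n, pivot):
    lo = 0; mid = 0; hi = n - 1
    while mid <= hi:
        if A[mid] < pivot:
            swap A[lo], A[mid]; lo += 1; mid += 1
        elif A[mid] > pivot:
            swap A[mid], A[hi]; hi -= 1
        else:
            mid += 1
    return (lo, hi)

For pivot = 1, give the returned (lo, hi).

(7, 7)

lo=0 mid=0 hi=7
0<1: swap(0,0), lo=1 mid=1 ⇒ 0 -9 -1 1 -3 -6 -5 -2
-9<1: swap(1,1), lo=2 mid=2 ⇒ 0 -9 -1 1 -3 -6 -5 -2
-1<1: swap(2,2), lo=3 mid=3 ⇒ 0 -9 -1 1 -3 -6 -5 -2
1=1: mid=4
-3<1: swap(3,4), lo=4 mid=5 ⇒ 0 -9 -1 -3 1 -6 -5 -2
-6<1: swap(4,5), lo=5 mid=6 ⇒ 0 -9 -1 -3 -6 1 -5 -2
-5<1: swap(5,6), lo=6 mid=7 ⇒ 0 -9 -1 -3 -6 -5 1 -2
-2<1: swap(6,7), lo=7 mid=8 ⇒ 0 -9 -1 -3 -6 -5 -2 1
done. lo=7 hi=7; A=0 -9 -1 -3 -6 -5 -2 1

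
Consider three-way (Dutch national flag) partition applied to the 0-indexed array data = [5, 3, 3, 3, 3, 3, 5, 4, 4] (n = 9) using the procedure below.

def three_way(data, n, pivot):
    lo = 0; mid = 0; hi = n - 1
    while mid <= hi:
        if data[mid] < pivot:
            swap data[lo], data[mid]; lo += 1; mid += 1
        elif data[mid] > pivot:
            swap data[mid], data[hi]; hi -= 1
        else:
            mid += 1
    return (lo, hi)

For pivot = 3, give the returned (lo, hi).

(0, 4)

pivot = 3; lo=0, mid=0, hi=8
data[mid]=5>3: swap data[0],data[8]; hi=7 → [4, 3, 3, 3, 3, 3, 5, 4, 5]
data[mid]=4>3: swap data[0],data[7]; hi=6 → [4, 3, 3, 3, 3, 3, 5, 4, 5]
data[mid]=4>3: swap data[0],data[6]; hi=5 → [5, 3, 3, 3, 3, 3, 4, 4, 5]
data[mid]=5>3: swap data[0],data[5]; hi=4 → [3, 3, 3, 3, 3, 5, 4, 4, 5]
data[mid]=3=3: mid=1
data[mid]=3=3: mid=2
data[mid]=3=3: mid=3
data[mid]=3=3: mid=4
data[mid]=3=3: mid=5
end: lo=0, hi=4; data = [3, 3, 3, 3, 3, 5, 4, 4, 5]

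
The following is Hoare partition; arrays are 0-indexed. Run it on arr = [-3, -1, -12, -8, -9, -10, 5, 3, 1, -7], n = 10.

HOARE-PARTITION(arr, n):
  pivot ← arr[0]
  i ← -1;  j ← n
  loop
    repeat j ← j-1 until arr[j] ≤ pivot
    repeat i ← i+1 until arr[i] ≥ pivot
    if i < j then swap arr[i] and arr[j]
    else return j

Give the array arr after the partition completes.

[-7, -10, -12, -8, -9, -1, 5, 3, 1, -3]

pivot = arr[0] = -3; i = -1, j = 10
j→9 (arr[9]=-7≤-3), i→0 (arr[0]=-3≥-3); i<j, swap → [-7, -1, -12, -8, -9, -10, 5, 3, 1, -3]
j→5 (arr[5]=-10≤-3), i→1 (arr[1]=-1≥-3); i<j, swap → [-7, -10, -12, -8, -9, -1, 5, 3, 1, -3]
j→4, i→5; i≥j, return j=4. arr = [-7, -10, -12, -8, -9, -1, 5, 3, 1, -3]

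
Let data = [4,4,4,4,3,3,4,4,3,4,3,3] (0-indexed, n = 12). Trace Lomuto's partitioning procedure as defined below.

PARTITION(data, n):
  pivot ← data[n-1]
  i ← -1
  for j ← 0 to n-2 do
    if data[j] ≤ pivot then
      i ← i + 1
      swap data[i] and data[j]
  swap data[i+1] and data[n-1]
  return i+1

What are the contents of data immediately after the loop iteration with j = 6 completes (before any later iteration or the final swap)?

[3,3,4,4,4,4,4,4,3,4,3,3]

pivot=3, i=-1
j=0: 4>3, skip
j=1: 4>3, skip
j=2: 4>3, skip
j=3: 4>3, skip
j=4: 3≤3, i=0, swap(0,4) ⇒ [3,4,4,4,4,3,4,4,3,4,3,3]
j=5: 3≤3, i=1, swap(1,5) ⇒ [3,3,4,4,4,4,4,4,3,4,3,3]
j=6: 4>3, skip
(after j=6) data = [3,3,4,4,4,4,4,4,3,4,3,3]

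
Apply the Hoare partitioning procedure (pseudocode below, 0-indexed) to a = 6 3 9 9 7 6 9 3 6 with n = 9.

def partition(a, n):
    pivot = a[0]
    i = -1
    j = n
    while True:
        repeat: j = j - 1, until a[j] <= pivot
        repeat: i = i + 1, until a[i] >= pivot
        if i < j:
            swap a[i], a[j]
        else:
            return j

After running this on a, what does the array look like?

6 3 3 6 7 9 9 9 6

pivot = a[0] = 6; i = -1, j = 9
j→8 (a[8]=6≤6), i→0 (a[0]=6≥6); i<j, swap → 6 3 9 9 7 6 9 3 6
j→7 (a[7]=3≤6), i→2 (a[2]=9≥6); i<j, swap → 6 3 3 9 7 6 9 9 6
j→5 (a[5]=6≤6), i→3 (a[3]=9≥6); i<j, swap → 6 3 3 6 7 9 9 9 6
j→3, i→4; i≥j, return j=3. a = 6 3 3 6 7 9 9 9 6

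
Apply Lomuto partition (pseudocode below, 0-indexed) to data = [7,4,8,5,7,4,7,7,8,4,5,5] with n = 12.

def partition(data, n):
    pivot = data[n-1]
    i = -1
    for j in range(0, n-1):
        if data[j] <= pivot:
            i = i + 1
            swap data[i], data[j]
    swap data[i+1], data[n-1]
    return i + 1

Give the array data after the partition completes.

pivot=5, i=-1
j=0: 7>5, skip
j=1: 4≤5, i=0, swap(0,1) ⇒ [4,7,8,5,7,4,7,7,8,4,5,5]
j=2: 8>5, skip
j=3: 5≤5, i=1, swap(1,3) ⇒ [4,5,8,7,7,4,7,7,8,4,5,5]
j=4: 7>5, skip
j=5: 4≤5, i=2, swap(2,5) ⇒ [4,5,4,7,7,8,7,7,8,4,5,5]
j=6: 7>5, skip
j=7: 7>5, skip
j=8: 8>5, skip
j=9: 4≤5, i=3, swap(3,9) ⇒ [4,5,4,4,7,8,7,7,8,7,5,5]
j=10: 5≤5, i=4, swap(4,10) ⇒ [4,5,4,4,5,8,7,7,8,7,7,5]
swap(5,11) ⇒ [4,5,4,4,5,5,7,7,8,7,7,8]; return 5

[4,5,4,4,5,5,7,7,8,7,7,8]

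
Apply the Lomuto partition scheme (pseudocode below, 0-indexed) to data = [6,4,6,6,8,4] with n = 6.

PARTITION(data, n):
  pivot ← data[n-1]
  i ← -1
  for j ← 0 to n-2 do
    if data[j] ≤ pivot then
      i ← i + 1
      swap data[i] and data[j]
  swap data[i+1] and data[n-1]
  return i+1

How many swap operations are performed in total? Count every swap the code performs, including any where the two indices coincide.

2

pivot = data[5] = 4; i = -1
j=0: data[0]=6 > 4 → no swap
j=1: data[1]=4 ≤ 4 → i=0, swap data[0],data[1] → [4,6,6,6,8,4]
j=2: data[2]=6 > 4 → no swap
j=3: data[3]=6 > 4 → no swap
j=4: data[4]=8 > 4 → no swap
final swap data[1],data[5] → [4,4,6,6,8,6]; return 1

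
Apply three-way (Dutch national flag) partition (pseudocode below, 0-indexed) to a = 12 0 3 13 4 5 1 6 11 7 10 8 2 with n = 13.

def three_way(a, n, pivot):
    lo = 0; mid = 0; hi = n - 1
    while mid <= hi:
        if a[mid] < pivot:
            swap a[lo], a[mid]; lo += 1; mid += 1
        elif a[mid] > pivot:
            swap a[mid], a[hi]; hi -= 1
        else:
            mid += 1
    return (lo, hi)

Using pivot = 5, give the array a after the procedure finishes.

lo=0 mid=0 hi=12
12>5: swap(0,12), hi=11 ⇒ 2 0 3 13 4 5 1 6 11 7 10 8 12
2<5: swap(0,0), lo=1 mid=1 ⇒ 2 0 3 13 4 5 1 6 11 7 10 8 12
0<5: swap(1,1), lo=2 mid=2 ⇒ 2 0 3 13 4 5 1 6 11 7 10 8 12
3<5: swap(2,2), lo=3 mid=3 ⇒ 2 0 3 13 4 5 1 6 11 7 10 8 12
13>5: swap(3,11), hi=10 ⇒ 2 0 3 8 4 5 1 6 11 7 10 13 12
8>5: swap(3,10), hi=9 ⇒ 2 0 3 10 4 5 1 6 11 7 8 13 12
10>5: swap(3,9), hi=8 ⇒ 2 0 3 7 4 5 1 6 11 10 8 13 12
7>5: swap(3,8), hi=7 ⇒ 2 0 3 11 4 5 1 6 7 10 8 13 12
11>5: swap(3,7), hi=6 ⇒ 2 0 3 6 4 5 1 11 7 10 8 13 12
6>5: swap(3,6), hi=5 ⇒ 2 0 3 1 4 5 6 11 7 10 8 13 12
1<5: swap(3,3), lo=4 mid=4 ⇒ 2 0 3 1 4 5 6 11 7 10 8 13 12
4<5: swap(4,4), lo=5 mid=5 ⇒ 2 0 3 1 4 5 6 11 7 10 8 13 12
5=5: mid=6
done. lo=5 hi=5; a=2 0 3 1 4 5 6 11 7 10 8 13 12

2 0 3 1 4 5 6 11 7 10 8 13 12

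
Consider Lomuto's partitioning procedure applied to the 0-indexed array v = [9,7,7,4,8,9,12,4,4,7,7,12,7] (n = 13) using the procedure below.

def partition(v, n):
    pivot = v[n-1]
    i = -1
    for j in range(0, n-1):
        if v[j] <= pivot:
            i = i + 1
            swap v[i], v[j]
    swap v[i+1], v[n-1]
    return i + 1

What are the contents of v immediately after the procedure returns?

pivot = v[12] = 7; i = -1
j=0: v[0]=9 > 7 → no swap
j=1: v[1]=7 ≤ 7 → i=0, swap v[0],v[1] → [7,9,7,4,8,9,12,4,4,7,7,12,7]
j=2: v[2]=7 ≤ 7 → i=1, swap v[1],v[2] → [7,7,9,4,8,9,12,4,4,7,7,12,7]
j=3: v[3]=4 ≤ 7 → i=2, swap v[2],v[3] → [7,7,4,9,8,9,12,4,4,7,7,12,7]
j=4: v[4]=8 > 7 → no swap
j=5: v[5]=9 > 7 → no swap
j=6: v[6]=12 > 7 → no swap
j=7: v[7]=4 ≤ 7 → i=3, swap v[3],v[7] → [7,7,4,4,8,9,12,9,4,7,7,12,7]
j=8: v[8]=4 ≤ 7 → i=4, swap v[4],v[8] → [7,7,4,4,4,9,12,9,8,7,7,12,7]
j=9: v[9]=7 ≤ 7 → i=5, swap v[5],v[9] → [7,7,4,4,4,7,12,9,8,9,7,12,7]
j=10: v[10]=7 ≤ 7 → i=6, swap v[6],v[10] → [7,7,4,4,4,7,7,9,8,9,12,12,7]
j=11: v[11]=12 > 7 → no swap
final swap v[7],v[12] → [7,7,4,4,4,7,7,7,8,9,12,12,9]; return 7

[7,7,4,4,4,7,7,7,8,9,12,12,9]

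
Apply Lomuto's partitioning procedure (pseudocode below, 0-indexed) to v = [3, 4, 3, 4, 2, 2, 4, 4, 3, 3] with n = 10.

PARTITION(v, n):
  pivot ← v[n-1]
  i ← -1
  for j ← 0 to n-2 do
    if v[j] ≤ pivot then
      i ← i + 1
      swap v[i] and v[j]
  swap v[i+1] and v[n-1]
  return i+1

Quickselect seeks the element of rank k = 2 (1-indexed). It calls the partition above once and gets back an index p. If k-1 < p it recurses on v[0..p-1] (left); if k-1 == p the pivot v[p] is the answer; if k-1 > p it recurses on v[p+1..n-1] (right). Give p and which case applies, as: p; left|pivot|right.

5; left

pivot = v[9] = 3; i = -1
j=0: v[0]=3 ≤ 3 → i=0, swap v[0],v[0] (no change) → [3, 4, 3, 4, 2, 2, 4, 4, 3, 3]
j=1: v[1]=4 > 3 → no swap
j=2: v[2]=3 ≤ 3 → i=1, swap v[1],v[2] → [3, 3, 4, 4, 2, 2, 4, 4, 3, 3]
j=3: v[3]=4 > 3 → no swap
j=4: v[4]=2 ≤ 3 → i=2, swap v[2],v[4] → [3, 3, 2, 4, 4, 2, 4, 4, 3, 3]
j=5: v[5]=2 ≤ 3 → i=3, swap v[3],v[5] → [3, 3, 2, 2, 4, 4, 4, 4, 3, 3]
j=6: v[6]=4 > 3 → no swap
j=7: v[7]=4 > 3 → no swap
j=8: v[8]=3 ≤ 3 → i=4, swap v[4],v[8] → [3, 3, 2, 2, 3, 4, 4, 4, 4, 3]
final swap v[5],v[9] → [3, 3, 2, 2, 3, 3, 4, 4, 4, 4]; return 5
p = 5; k-1 = 1 < 5 ⇒ left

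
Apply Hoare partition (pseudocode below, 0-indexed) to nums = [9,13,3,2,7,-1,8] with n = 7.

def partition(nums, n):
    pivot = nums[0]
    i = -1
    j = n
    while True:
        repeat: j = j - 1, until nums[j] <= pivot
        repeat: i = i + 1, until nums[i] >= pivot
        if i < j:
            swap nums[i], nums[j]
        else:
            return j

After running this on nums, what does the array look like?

pivot=9
j stops at 6 (8), i stops at 0 (9); swap ⇒ [8,13,3,2,7,-1,9]
j stops at 5 (-1), i stops at 1 (13); swap ⇒ [8,-1,3,2,7,13,9]
j stops at 4, i stops at 5; i≥j ⇒ return 4. nums=[8,-1,3,2,7,13,9]

[8,-1,3,2,7,13,9]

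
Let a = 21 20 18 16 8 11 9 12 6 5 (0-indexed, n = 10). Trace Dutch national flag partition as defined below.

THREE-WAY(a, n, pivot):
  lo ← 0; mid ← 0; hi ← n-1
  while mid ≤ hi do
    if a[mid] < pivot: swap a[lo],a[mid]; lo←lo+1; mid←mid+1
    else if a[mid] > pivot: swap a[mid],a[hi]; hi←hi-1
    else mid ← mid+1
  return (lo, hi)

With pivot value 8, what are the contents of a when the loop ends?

pivot = 8; lo=0, mid=0, hi=9
a[mid]=21>8: swap a[0],a[9]; hi=8 → 5 20 18 16 8 11 9 12 6 21
a[mid]=5<8: swap a[0],a[0]; lo=1,mid=1 → 5 20 18 16 8 11 9 12 6 21
a[mid]=20>8: swap a[1],a[8]; hi=7 → 5 6 18 16 8 11 9 12 20 21
a[mid]=6<8: swap a[1],a[1]; lo=2,mid=2 → 5 6 18 16 8 11 9 12 20 21
a[mid]=18>8: swap a[2],a[7]; hi=6 → 5 6 12 16 8 11 9 18 20 21
a[mid]=12>8: swap a[2],a[6]; hi=5 → 5 6 9 16 8 11 12 18 20 21
a[mid]=9>8: swap a[2],a[5]; hi=4 → 5 6 11 16 8 9 12 18 20 21
a[mid]=11>8: swap a[2],a[4]; hi=3 → 5 6 8 16 11 9 12 18 20 21
a[mid]=8=8: mid=3
a[mid]=16>8: swap a[3],a[3]; hi=2 → 5 6 8 16 11 9 12 18 20 21
end: lo=2, hi=2; a = 5 6 8 16 11 9 12 18 20 21

5 6 8 16 11 9 12 18 20 21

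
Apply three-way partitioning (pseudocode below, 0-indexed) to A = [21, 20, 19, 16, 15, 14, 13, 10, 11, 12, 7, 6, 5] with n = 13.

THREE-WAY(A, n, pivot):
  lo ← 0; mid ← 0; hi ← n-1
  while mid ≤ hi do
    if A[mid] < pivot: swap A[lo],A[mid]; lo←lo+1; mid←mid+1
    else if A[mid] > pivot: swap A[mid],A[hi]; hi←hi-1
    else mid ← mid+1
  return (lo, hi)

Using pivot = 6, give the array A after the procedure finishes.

lo=0 mid=0 hi=12
21>6: swap(0,12), hi=11 ⇒ [5, 20, 19, 16, 15, 14, 13, 10, 11, 12, 7, 6, 21]
5<6: swap(0,0), lo=1 mid=1 ⇒ [5, 20, 19, 16, 15, 14, 13, 10, 11, 12, 7, 6, 21]
20>6: swap(1,11), hi=10 ⇒ [5, 6, 19, 16, 15, 14, 13, 10, 11, 12, 7, 20, 21]
6=6: mid=2
19>6: swap(2,10), hi=9 ⇒ [5, 6, 7, 16, 15, 14, 13, 10, 11, 12, 19, 20, 21]
7>6: swap(2,9), hi=8 ⇒ [5, 6, 12, 16, 15, 14, 13, 10, 11, 7, 19, 20, 21]
12>6: swap(2,8), hi=7 ⇒ [5, 6, 11, 16, 15, 14, 13, 10, 12, 7, 19, 20, 21]
11>6: swap(2,7), hi=6 ⇒ [5, 6, 10, 16, 15, 14, 13, 11, 12, 7, 19, 20, 21]
10>6: swap(2,6), hi=5 ⇒ [5, 6, 13, 16, 15, 14, 10, 11, 12, 7, 19, 20, 21]
13>6: swap(2,5), hi=4 ⇒ [5, 6, 14, 16, 15, 13, 10, 11, 12, 7, 19, 20, 21]
14>6: swap(2,4), hi=3 ⇒ [5, 6, 15, 16, 14, 13, 10, 11, 12, 7, 19, 20, 21]
15>6: swap(2,3), hi=2 ⇒ [5, 6, 16, 15, 14, 13, 10, 11, 12, 7, 19, 20, 21]
16>6: swap(2,2), hi=1 ⇒ [5, 6, 16, 15, 14, 13, 10, 11, 12, 7, 19, 20, 21]
done. lo=1 hi=1; A=[5, 6, 16, 15, 14, 13, 10, 11, 12, 7, 19, 20, 21]

[5, 6, 16, 15, 14, 13, 10, 11, 12, 7, 19, 20, 21]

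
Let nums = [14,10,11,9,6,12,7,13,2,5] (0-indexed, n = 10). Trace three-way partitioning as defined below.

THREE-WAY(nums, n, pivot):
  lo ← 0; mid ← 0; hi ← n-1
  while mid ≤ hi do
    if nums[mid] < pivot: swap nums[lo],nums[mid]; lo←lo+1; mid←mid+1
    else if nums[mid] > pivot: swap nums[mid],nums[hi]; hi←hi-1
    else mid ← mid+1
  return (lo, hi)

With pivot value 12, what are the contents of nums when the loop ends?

[5,10,11,9,6,7,2,12,13,14]

pivot = 12; lo=0, mid=0, hi=9
nums[mid]=14>12: swap nums[0],nums[9]; hi=8 → [5,10,11,9,6,12,7,13,2,14]
nums[mid]=5<12: swap nums[0],nums[0]; lo=1,mid=1 → [5,10,11,9,6,12,7,13,2,14]
nums[mid]=10<12: swap nums[1],nums[1]; lo=2,mid=2 → [5,10,11,9,6,12,7,13,2,14]
nums[mid]=11<12: swap nums[2],nums[2]; lo=3,mid=3 → [5,10,11,9,6,12,7,13,2,14]
nums[mid]=9<12: swap nums[3],nums[3]; lo=4,mid=4 → [5,10,11,9,6,12,7,13,2,14]
nums[mid]=6<12: swap nums[4],nums[4]; lo=5,mid=5 → [5,10,11,9,6,12,7,13,2,14]
nums[mid]=12=12: mid=6
nums[mid]=7<12: swap nums[5],nums[6]; lo=6,mid=7 → [5,10,11,9,6,7,12,13,2,14]
nums[mid]=13>12: swap nums[7],nums[8]; hi=7 → [5,10,11,9,6,7,12,2,13,14]
nums[mid]=2<12: swap nums[6],nums[7]; lo=7,mid=8 → [5,10,11,9,6,7,2,12,13,14]
end: lo=7, hi=7; nums = [5,10,11,9,6,7,2,12,13,14]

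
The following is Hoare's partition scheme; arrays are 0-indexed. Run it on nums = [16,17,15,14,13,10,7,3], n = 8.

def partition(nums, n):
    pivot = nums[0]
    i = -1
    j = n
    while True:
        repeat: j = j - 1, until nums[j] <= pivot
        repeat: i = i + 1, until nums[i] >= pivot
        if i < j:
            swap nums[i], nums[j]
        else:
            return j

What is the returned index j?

5

pivot = nums[0] = 16; i = -1, j = 8
j→7 (nums[7]=3≤16), i→0 (nums[0]=16≥16); i<j, swap → [3,17,15,14,13,10,7,16]
j→6 (nums[6]=7≤16), i→1 (nums[1]=17≥16); i<j, swap → [3,7,15,14,13,10,17,16]
j→5, i→6; i≥j, return j=5. nums = [3,7,15,14,13,10,17,16]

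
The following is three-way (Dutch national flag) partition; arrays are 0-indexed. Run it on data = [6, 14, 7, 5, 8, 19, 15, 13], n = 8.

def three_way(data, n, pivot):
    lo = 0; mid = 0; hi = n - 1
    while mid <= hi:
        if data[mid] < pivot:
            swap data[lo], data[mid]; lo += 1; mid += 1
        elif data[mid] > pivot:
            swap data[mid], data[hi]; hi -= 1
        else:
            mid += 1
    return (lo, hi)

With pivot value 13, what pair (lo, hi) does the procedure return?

pivot = 13; lo=0, mid=0, hi=7
data[mid]=6<13: swap data[0],data[0]; lo=1,mid=1 → [6, 14, 7, 5, 8, 19, 15, 13]
data[mid]=14>13: swap data[1],data[7]; hi=6 → [6, 13, 7, 5, 8, 19, 15, 14]
data[mid]=13=13: mid=2
data[mid]=7<13: swap data[1],data[2]; lo=2,mid=3 → [6, 7, 13, 5, 8, 19, 15, 14]
data[mid]=5<13: swap data[2],data[3]; lo=3,mid=4 → [6, 7, 5, 13, 8, 19, 15, 14]
data[mid]=8<13: swap data[3],data[4]; lo=4,mid=5 → [6, 7, 5, 8, 13, 19, 15, 14]
data[mid]=19>13: swap data[5],data[6]; hi=5 → [6, 7, 5, 8, 13, 15, 19, 14]
data[mid]=15>13: swap data[5],data[5]; hi=4 → [6, 7, 5, 8, 13, 15, 19, 14]
end: lo=4, hi=4; data = [6, 7, 5, 8, 13, 15, 19, 14]

(4, 4)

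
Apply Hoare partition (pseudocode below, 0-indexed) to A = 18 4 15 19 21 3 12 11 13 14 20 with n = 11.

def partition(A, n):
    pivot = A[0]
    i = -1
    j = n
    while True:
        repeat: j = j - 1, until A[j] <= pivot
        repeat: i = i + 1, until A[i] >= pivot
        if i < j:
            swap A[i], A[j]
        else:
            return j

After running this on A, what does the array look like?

14 4 15 13 11 3 12 21 19 18 20

pivot=18
j stops at 9 (14), i stops at 0 (18); swap ⇒ 14 4 15 19 21 3 12 11 13 18 20
j stops at 8 (13), i stops at 3 (19); swap ⇒ 14 4 15 13 21 3 12 11 19 18 20
j stops at 7 (11), i stops at 4 (21); swap ⇒ 14 4 15 13 11 3 12 21 19 18 20
j stops at 6, i stops at 7; i≥j ⇒ return 6. A=14 4 15 13 11 3 12 21 19 18 20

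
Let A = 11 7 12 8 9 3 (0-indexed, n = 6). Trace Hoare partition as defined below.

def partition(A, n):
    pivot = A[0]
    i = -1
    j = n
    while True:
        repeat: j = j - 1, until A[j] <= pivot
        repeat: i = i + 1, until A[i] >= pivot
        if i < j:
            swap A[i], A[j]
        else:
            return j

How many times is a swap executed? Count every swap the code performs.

pivot = A[0] = 11; i = -1, j = 6
j→5 (A[5]=3≤11), i→0 (A[0]=11≥11); i<j, swap → 3 7 12 8 9 11
j→4 (A[4]=9≤11), i→2 (A[2]=12≥11); i<j, swap → 3 7 9 8 12 11
j→3, i→4; i≥j, return j=3. A = 3 7 9 8 12 11

2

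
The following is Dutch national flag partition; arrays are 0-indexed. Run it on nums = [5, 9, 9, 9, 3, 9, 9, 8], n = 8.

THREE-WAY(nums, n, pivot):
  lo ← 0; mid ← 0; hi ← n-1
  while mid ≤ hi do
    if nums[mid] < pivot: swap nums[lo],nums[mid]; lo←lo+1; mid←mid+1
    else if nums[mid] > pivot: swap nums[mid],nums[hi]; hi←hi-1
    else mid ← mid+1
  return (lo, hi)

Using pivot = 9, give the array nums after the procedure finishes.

lo=0 mid=0 hi=7
5<9: swap(0,0), lo=1 mid=1 ⇒ [5, 9, 9, 9, 3, 9, 9, 8]
9=9: mid=2
9=9: mid=3
9=9: mid=4
3<9: swap(1,4), lo=2 mid=5 ⇒ [5, 3, 9, 9, 9, 9, 9, 8]
9=9: mid=6
9=9: mid=7
8<9: swap(2,7), lo=3 mid=8 ⇒ [5, 3, 8, 9, 9, 9, 9, 9]
done. lo=3 hi=7; nums=[5, 3, 8, 9, 9, 9, 9, 9]

[5, 3, 8, 9, 9, 9, 9, 9]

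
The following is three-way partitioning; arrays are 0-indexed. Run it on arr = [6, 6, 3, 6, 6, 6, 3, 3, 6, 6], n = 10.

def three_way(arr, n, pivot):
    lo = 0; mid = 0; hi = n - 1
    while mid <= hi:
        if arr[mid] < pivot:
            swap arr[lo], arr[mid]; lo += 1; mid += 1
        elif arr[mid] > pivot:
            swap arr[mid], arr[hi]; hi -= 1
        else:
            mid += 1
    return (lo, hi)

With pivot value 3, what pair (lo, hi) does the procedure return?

lo=0 mid=0 hi=9
6>3: swap(0,9), hi=8 ⇒ [6, 6, 3, 6, 6, 6, 3, 3, 6, 6]
6>3: swap(0,8), hi=7 ⇒ [6, 6, 3, 6, 6, 6, 3, 3, 6, 6]
6>3: swap(0,7), hi=6 ⇒ [3, 6, 3, 6, 6, 6, 3, 6, 6, 6]
3=3: mid=1
6>3: swap(1,6), hi=5 ⇒ [3, 3, 3, 6, 6, 6, 6, 6, 6, 6]
3=3: mid=2
3=3: mid=3
6>3: swap(3,5), hi=4 ⇒ [3, 3, 3, 6, 6, 6, 6, 6, 6, 6]
6>3: swap(3,4), hi=3 ⇒ [3, 3, 3, 6, 6, 6, 6, 6, 6, 6]
6>3: swap(3,3), hi=2 ⇒ [3, 3, 3, 6, 6, 6, 6, 6, 6, 6]
done. lo=0 hi=2; arr=[3, 3, 3, 6, 6, 6, 6, 6, 6, 6]

(0, 2)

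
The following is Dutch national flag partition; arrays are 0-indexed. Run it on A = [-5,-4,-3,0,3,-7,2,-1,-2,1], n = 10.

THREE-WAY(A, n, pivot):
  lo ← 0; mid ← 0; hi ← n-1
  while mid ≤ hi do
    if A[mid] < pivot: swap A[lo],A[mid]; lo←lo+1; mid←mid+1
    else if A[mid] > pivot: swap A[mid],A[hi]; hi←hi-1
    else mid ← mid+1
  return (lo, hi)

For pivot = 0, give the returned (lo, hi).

pivot = 0; lo=0, mid=0, hi=9
A[mid]=-5<0: swap A[0],A[0]; lo=1,mid=1 → [-5,-4,-3,0,3,-7,2,-1,-2,1]
A[mid]=-4<0: swap A[1],A[1]; lo=2,mid=2 → [-5,-4,-3,0,3,-7,2,-1,-2,1]
A[mid]=-3<0: swap A[2],A[2]; lo=3,mid=3 → [-5,-4,-3,0,3,-7,2,-1,-2,1]
A[mid]=0=0: mid=4
A[mid]=3>0: swap A[4],A[9]; hi=8 → [-5,-4,-3,0,1,-7,2,-1,-2,3]
A[mid]=1>0: swap A[4],A[8]; hi=7 → [-5,-4,-3,0,-2,-7,2,-1,1,3]
A[mid]=-2<0: swap A[3],A[4]; lo=4,mid=5 → [-5,-4,-3,-2,0,-7,2,-1,1,3]
A[mid]=-7<0: swap A[4],A[5]; lo=5,mid=6 → [-5,-4,-3,-2,-7,0,2,-1,1,3]
A[mid]=2>0: swap A[6],A[7]; hi=6 → [-5,-4,-3,-2,-7,0,-1,2,1,3]
A[mid]=-1<0: swap A[5],A[6]; lo=6,mid=7 → [-5,-4,-3,-2,-7,-1,0,2,1,3]
end: lo=6, hi=6; A = [-5,-4,-3,-2,-7,-1,0,2,1,3]

(6, 6)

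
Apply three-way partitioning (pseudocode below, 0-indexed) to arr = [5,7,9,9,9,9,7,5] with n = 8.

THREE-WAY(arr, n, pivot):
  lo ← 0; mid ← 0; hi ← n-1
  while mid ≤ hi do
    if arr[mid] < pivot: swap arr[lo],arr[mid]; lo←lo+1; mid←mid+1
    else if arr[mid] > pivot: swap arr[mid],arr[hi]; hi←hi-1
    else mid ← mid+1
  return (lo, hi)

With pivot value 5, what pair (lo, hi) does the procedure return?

pivot = 5; lo=0, mid=0, hi=7
arr[mid]=5=5: mid=1
arr[mid]=7>5: swap arr[1],arr[7]; hi=6 → [5,5,9,9,9,9,7,7]
arr[mid]=5=5: mid=2
arr[mid]=9>5: swap arr[2],arr[6]; hi=5 → [5,5,7,9,9,9,9,7]
arr[mid]=7>5: swap arr[2],arr[5]; hi=4 → [5,5,9,9,9,7,9,7]
arr[mid]=9>5: swap arr[2],arr[4]; hi=3 → [5,5,9,9,9,7,9,7]
arr[mid]=9>5: swap arr[2],arr[3]; hi=2 → [5,5,9,9,9,7,9,7]
arr[mid]=9>5: swap arr[2],arr[2]; hi=1 → [5,5,9,9,9,7,9,7]
end: lo=0, hi=1; arr = [5,5,9,9,9,7,9,7]

(0, 1)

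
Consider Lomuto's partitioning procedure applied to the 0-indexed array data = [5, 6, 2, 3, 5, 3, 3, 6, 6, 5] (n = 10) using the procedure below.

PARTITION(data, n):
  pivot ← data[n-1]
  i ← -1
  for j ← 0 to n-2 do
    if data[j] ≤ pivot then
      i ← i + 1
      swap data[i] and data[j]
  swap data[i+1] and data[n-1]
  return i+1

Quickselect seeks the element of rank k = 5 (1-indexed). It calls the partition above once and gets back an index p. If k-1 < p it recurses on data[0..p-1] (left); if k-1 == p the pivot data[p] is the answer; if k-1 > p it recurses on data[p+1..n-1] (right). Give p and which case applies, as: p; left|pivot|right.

pivot=5, i=-1
j=0: 5≤5, i=0, swap(0,0) ⇒ [5, 6, 2, 3, 5, 3, 3, 6, 6, 5]
j=1: 6>5, skip
j=2: 2≤5, i=1, swap(1,2) ⇒ [5, 2, 6, 3, 5, 3, 3, 6, 6, 5]
j=3: 3≤5, i=2, swap(2,3) ⇒ [5, 2, 3, 6, 5, 3, 3, 6, 6, 5]
j=4: 5≤5, i=3, swap(3,4) ⇒ [5, 2, 3, 5, 6, 3, 3, 6, 6, 5]
j=5: 3≤5, i=4, swap(4,5) ⇒ [5, 2, 3, 5, 3, 6, 3, 6, 6, 5]
j=6: 3≤5, i=5, swap(5,6) ⇒ [5, 2, 3, 5, 3, 3, 6, 6, 6, 5]
j=7: 6>5, skip
j=8: 6>5, skip
swap(6,9) ⇒ [5, 2, 3, 5, 3, 3, 5, 6, 6, 6]; return 6
p = 6; k-1 = 4 < 6 ⇒ left

6; left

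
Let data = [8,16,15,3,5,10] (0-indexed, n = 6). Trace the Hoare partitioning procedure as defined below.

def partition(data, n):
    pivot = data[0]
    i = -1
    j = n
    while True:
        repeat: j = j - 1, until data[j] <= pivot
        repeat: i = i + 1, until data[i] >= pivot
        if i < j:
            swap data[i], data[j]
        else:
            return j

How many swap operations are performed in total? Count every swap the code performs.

pivot = data[0] = 8; i = -1, j = 6
j→4 (data[4]=5≤8), i→0 (data[0]=8≥8); i<j, swap → [5,16,15,3,8,10]
j→3 (data[3]=3≤8), i→1 (data[1]=16≥8); i<j, swap → [5,3,15,16,8,10]
j→1, i→2; i≥j, return j=1. data = [5,3,15,16,8,10]

2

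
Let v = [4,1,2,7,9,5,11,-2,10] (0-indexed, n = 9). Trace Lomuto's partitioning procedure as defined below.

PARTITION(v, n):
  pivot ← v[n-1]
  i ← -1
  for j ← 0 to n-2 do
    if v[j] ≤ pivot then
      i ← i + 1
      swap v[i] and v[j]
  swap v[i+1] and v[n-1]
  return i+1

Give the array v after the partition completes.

pivot = v[8] = 10; i = -1
j=0: v[0]=4 ≤ 10 → i=0, swap v[0],v[0] (no change) → [4,1,2,7,9,5,11,-2,10]
j=1: v[1]=1 ≤ 10 → i=1, swap v[1],v[1] (no change) → [4,1,2,7,9,5,11,-2,10]
j=2: v[2]=2 ≤ 10 → i=2, swap v[2],v[2] (no change) → [4,1,2,7,9,5,11,-2,10]
j=3: v[3]=7 ≤ 10 → i=3, swap v[3],v[3] (no change) → [4,1,2,7,9,5,11,-2,10]
j=4: v[4]=9 ≤ 10 → i=4, swap v[4],v[4] (no change) → [4,1,2,7,9,5,11,-2,10]
j=5: v[5]=5 ≤ 10 → i=5, swap v[5],v[5] (no change) → [4,1,2,7,9,5,11,-2,10]
j=6: v[6]=11 > 10 → no swap
j=7: v[7]=-2 ≤ 10 → i=6, swap v[6],v[7] → [4,1,2,7,9,5,-2,11,10]
final swap v[7],v[8] → [4,1,2,7,9,5,-2,10,11]; return 7

[4,1,2,7,9,5,-2,10,11]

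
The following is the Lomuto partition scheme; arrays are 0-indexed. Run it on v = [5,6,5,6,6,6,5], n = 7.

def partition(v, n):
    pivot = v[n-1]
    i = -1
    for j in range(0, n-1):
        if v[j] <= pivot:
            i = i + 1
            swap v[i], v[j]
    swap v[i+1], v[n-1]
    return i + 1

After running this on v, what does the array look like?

pivot=5, i=-1
j=0: 5≤5, i=0, swap(0,0) ⇒ [5,6,5,6,6,6,5]
j=1: 6>5, skip
j=2: 5≤5, i=1, swap(1,2) ⇒ [5,5,6,6,6,6,5]
j=3: 6>5, skip
j=4: 6>5, skip
j=5: 6>5, skip
swap(2,6) ⇒ [5,5,5,6,6,6,6]; return 2

[5,5,5,6,6,6,6]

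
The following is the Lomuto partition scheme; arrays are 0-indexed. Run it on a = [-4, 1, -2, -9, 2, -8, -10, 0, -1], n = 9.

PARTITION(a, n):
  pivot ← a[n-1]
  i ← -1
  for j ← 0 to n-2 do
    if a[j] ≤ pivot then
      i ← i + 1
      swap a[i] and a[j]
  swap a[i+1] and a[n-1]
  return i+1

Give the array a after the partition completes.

pivot = a[8] = -1; i = -1
j=0: a[0]=-4 ≤ -1 → i=0, swap a[0],a[0] (no change) → [-4, 1, -2, -9, 2, -8, -10, 0, -1]
j=1: a[1]=1 > -1 → no swap
j=2: a[2]=-2 ≤ -1 → i=1, swap a[1],a[2] → [-4, -2, 1, -9, 2, -8, -10, 0, -1]
j=3: a[3]=-9 ≤ -1 → i=2, swap a[2],a[3] → [-4, -2, -9, 1, 2, -8, -10, 0, -1]
j=4: a[4]=2 > -1 → no swap
j=5: a[5]=-8 ≤ -1 → i=3, swap a[3],a[5] → [-4, -2, -9, -8, 2, 1, -10, 0, -1]
j=6: a[6]=-10 ≤ -1 → i=4, swap a[4],a[6] → [-4, -2, -9, -8, -10, 1, 2, 0, -1]
j=7: a[7]=0 > -1 → no swap
final swap a[5],a[8] → [-4, -2, -9, -8, -10, -1, 2, 0, 1]; return 5

[-4, -2, -9, -8, -10, -1, 2, 0, 1]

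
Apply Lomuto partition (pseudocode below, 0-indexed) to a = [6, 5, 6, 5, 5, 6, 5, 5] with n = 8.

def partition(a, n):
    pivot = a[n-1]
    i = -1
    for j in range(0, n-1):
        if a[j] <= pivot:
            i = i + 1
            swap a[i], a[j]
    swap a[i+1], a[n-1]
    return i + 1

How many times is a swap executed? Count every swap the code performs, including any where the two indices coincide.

pivot=5, i=-1
j=0: 6>5, skip
j=1: 5≤5, i=0, swap(0,1) ⇒ [5, 6, 6, 5, 5, 6, 5, 5]
j=2: 6>5, skip
j=3: 5≤5, i=1, swap(1,3) ⇒ [5, 5, 6, 6, 5, 6, 5, 5]
j=4: 5≤5, i=2, swap(2,4) ⇒ [5, 5, 5, 6, 6, 6, 5, 5]
j=5: 6>5, skip
j=6: 5≤5, i=3, swap(3,6) ⇒ [5, 5, 5, 5, 6, 6, 6, 5]
swap(4,7) ⇒ [5, 5, 5, 5, 5, 6, 6, 6]; return 4

5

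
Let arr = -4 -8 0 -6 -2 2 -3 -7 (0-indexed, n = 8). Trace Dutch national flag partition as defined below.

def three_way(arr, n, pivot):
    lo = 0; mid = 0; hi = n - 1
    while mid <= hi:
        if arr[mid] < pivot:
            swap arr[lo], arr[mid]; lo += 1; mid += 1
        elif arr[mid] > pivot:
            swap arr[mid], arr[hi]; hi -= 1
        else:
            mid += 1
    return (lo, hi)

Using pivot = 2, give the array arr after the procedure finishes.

pivot = 2; lo=0, mid=0, hi=7
arr[mid]=-4<2: swap arr[0],arr[0]; lo=1,mid=1 → -4 -8 0 -6 -2 2 -3 -7
arr[mid]=-8<2: swap arr[1],arr[1]; lo=2,mid=2 → -4 -8 0 -6 -2 2 -3 -7
arr[mid]=0<2: swap arr[2],arr[2]; lo=3,mid=3 → -4 -8 0 -6 -2 2 -3 -7
arr[mid]=-6<2: swap arr[3],arr[3]; lo=4,mid=4 → -4 -8 0 -6 -2 2 -3 -7
arr[mid]=-2<2: swap arr[4],arr[4]; lo=5,mid=5 → -4 -8 0 -6 -2 2 -3 -7
arr[mid]=2=2: mid=6
arr[mid]=-3<2: swap arr[5],arr[6]; lo=6,mid=7 → -4 -8 0 -6 -2 -3 2 -7
arr[mid]=-7<2: swap arr[6],arr[7]; lo=7,mid=8 → -4 -8 0 -6 -2 -3 -7 2
end: lo=7, hi=7; arr = -4 -8 0 -6 -2 -3 -7 2

-4 -8 0 -6 -2 -3 -7 2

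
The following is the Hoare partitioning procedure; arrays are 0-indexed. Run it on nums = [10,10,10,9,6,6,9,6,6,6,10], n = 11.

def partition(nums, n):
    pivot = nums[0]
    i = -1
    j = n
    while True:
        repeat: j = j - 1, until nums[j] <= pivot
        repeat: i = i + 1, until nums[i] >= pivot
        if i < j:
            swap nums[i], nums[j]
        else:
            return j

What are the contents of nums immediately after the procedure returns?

pivot = nums[0] = 10; i = -1, j = 11
j→10 (nums[10]=10≤10), i→0 (nums[0]=10≥10); i<j, swap → [10,10,10,9,6,6,9,6,6,6,10]
j→9 (nums[9]=6≤10), i→1 (nums[1]=10≥10); i<j, swap → [10,6,10,9,6,6,9,6,6,10,10]
j→8 (nums[8]=6≤10), i→2 (nums[2]=10≥10); i<j, swap → [10,6,6,9,6,6,9,6,10,10,10]
j→7, i→8; i≥j, return j=7. nums = [10,6,6,9,6,6,9,6,10,10,10]

[10,6,6,9,6,6,9,6,10,10,10]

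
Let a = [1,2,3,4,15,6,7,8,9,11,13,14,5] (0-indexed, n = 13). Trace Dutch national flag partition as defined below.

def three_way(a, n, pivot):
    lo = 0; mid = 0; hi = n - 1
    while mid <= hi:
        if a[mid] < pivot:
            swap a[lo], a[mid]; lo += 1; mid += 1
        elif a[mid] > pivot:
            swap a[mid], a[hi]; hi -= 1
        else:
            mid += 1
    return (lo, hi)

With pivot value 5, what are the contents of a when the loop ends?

pivot = 5; lo=0, mid=0, hi=12
a[mid]=1<5: swap a[0],a[0]; lo=1,mid=1 → [1,2,3,4,15,6,7,8,9,11,13,14,5]
a[mid]=2<5: swap a[1],a[1]; lo=2,mid=2 → [1,2,3,4,15,6,7,8,9,11,13,14,5]
a[mid]=3<5: swap a[2],a[2]; lo=3,mid=3 → [1,2,3,4,15,6,7,8,9,11,13,14,5]
a[mid]=4<5: swap a[3],a[3]; lo=4,mid=4 → [1,2,3,4,15,6,7,8,9,11,13,14,5]
a[mid]=15>5: swap a[4],a[12]; hi=11 → [1,2,3,4,5,6,7,8,9,11,13,14,15]
a[mid]=5=5: mid=5
a[mid]=6>5: swap a[5],a[11]; hi=10 → [1,2,3,4,5,14,7,8,9,11,13,6,15]
a[mid]=14>5: swap a[5],a[10]; hi=9 → [1,2,3,4,5,13,7,8,9,11,14,6,15]
a[mid]=13>5: swap a[5],a[9]; hi=8 → [1,2,3,4,5,11,7,8,9,13,14,6,15]
a[mid]=11>5: swap a[5],a[8]; hi=7 → [1,2,3,4,5,9,7,8,11,13,14,6,15]
a[mid]=9>5: swap a[5],a[7]; hi=6 → [1,2,3,4,5,8,7,9,11,13,14,6,15]
a[mid]=8>5: swap a[5],a[6]; hi=5 → [1,2,3,4,5,7,8,9,11,13,14,6,15]
a[mid]=7>5: swap a[5],a[5]; hi=4 → [1,2,3,4,5,7,8,9,11,13,14,6,15]
end: lo=4, hi=4; a = [1,2,3,4,5,7,8,9,11,13,14,6,15]

[1,2,3,4,5,7,8,9,11,13,14,6,15]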